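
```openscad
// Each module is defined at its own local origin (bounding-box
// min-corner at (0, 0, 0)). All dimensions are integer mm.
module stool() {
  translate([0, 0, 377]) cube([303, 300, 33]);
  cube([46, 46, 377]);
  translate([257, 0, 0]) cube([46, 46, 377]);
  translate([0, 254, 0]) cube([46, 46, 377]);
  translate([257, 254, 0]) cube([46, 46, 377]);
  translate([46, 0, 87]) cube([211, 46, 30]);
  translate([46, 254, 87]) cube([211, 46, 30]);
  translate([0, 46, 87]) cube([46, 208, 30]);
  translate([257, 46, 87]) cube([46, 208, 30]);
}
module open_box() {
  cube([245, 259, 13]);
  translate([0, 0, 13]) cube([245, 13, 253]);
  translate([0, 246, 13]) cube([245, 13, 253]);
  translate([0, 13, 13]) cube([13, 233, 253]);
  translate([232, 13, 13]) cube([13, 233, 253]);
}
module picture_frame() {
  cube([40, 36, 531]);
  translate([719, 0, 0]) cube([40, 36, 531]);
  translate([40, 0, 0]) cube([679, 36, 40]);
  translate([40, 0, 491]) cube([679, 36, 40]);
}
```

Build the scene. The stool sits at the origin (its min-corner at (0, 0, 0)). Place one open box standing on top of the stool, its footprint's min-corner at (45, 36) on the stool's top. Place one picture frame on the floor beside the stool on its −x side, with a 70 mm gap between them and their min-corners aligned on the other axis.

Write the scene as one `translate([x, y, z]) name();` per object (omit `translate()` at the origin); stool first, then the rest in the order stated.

stool();
translate([45, 36, 410]) open_box();
translate([-829, 0, 0]) picture_frame();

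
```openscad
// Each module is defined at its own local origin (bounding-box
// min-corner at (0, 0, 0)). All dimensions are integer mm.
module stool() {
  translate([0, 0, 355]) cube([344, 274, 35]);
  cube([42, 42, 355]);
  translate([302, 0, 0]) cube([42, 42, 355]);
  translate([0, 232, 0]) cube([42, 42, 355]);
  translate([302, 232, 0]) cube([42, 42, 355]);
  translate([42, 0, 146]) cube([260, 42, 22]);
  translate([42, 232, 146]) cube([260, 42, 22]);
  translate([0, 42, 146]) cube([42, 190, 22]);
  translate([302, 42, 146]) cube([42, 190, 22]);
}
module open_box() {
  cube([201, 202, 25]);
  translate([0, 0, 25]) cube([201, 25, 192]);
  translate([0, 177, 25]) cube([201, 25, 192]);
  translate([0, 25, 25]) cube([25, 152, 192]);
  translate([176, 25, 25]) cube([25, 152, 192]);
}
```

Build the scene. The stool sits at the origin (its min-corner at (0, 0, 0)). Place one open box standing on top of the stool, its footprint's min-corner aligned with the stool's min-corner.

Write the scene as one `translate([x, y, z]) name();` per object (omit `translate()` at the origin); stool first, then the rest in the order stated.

stool();
translate([0, 0, 390]) open_box();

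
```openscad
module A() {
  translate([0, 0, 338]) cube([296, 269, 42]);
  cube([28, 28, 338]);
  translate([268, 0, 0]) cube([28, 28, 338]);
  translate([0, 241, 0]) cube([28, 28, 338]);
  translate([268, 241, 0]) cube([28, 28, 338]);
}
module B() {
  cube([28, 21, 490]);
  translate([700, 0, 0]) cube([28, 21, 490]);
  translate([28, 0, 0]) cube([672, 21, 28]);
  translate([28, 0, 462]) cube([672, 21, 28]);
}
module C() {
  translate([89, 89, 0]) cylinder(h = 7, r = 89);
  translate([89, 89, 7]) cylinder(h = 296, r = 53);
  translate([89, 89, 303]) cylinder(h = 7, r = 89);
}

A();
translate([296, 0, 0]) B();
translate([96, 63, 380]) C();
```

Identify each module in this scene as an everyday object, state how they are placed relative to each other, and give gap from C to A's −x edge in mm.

A is a stool. B is a picture frame. C is a spool. The picture frame is against the stool's +x side, with their −y faces flush. The spool is on top of the stool. The gap from the spool to the stool's −x edge is 96 mm.

The spool's min-x is at 96; the stool's min-x is 0; gap = 96 mm.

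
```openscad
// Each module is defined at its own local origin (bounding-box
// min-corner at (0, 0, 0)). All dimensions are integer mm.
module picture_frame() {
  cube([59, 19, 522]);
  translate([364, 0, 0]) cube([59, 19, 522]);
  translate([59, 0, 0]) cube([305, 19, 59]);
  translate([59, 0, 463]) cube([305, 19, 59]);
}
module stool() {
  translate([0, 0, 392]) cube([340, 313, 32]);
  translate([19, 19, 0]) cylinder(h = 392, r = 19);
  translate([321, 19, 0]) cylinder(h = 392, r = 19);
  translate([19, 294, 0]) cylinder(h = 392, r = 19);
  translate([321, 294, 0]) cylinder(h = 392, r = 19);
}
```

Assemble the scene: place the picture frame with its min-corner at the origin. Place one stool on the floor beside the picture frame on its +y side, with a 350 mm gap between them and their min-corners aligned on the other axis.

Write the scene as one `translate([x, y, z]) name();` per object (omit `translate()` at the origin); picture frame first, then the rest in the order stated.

picture_frame();
translate([0, 369, 0]) stool();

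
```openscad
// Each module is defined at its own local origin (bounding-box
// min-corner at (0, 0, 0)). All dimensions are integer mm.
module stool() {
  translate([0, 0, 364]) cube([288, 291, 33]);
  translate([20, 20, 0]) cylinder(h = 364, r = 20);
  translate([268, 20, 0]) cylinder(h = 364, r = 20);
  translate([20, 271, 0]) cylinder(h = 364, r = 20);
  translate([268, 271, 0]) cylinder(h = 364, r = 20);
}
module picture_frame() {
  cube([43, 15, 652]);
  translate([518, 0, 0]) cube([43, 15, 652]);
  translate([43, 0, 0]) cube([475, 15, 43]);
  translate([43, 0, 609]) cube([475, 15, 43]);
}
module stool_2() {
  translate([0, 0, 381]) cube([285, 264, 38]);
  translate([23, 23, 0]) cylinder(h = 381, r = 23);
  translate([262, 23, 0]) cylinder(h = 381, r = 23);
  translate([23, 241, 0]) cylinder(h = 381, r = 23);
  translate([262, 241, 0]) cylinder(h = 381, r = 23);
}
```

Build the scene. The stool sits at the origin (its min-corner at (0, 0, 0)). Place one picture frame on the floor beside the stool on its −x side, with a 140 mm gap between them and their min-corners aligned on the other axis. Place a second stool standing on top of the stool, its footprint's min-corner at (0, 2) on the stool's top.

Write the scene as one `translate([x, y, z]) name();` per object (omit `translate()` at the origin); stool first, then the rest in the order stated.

stool();
translate([-701, 0, 0]) picture_frame();
translate([0, 2, 397]) stool_2();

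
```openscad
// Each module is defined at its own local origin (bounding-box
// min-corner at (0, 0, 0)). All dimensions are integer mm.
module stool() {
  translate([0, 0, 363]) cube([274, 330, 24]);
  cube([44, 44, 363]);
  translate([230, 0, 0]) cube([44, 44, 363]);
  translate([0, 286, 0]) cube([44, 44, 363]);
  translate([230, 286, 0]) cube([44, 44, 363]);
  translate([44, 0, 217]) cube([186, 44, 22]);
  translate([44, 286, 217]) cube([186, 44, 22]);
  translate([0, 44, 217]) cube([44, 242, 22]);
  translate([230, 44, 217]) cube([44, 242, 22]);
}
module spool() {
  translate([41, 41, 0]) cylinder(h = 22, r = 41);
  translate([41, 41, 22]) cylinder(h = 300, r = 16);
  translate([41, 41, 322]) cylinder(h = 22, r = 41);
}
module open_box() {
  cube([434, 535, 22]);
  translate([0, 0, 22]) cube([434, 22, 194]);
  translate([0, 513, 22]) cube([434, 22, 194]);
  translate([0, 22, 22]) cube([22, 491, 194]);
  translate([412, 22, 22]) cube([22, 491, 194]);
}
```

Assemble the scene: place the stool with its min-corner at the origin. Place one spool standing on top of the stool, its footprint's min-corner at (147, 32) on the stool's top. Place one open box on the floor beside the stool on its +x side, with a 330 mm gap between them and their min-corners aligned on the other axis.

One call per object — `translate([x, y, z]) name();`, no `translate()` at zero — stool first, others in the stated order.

stool();
translate([147, 32, 387]) spool();
translate([604, 0, 0]) open_box();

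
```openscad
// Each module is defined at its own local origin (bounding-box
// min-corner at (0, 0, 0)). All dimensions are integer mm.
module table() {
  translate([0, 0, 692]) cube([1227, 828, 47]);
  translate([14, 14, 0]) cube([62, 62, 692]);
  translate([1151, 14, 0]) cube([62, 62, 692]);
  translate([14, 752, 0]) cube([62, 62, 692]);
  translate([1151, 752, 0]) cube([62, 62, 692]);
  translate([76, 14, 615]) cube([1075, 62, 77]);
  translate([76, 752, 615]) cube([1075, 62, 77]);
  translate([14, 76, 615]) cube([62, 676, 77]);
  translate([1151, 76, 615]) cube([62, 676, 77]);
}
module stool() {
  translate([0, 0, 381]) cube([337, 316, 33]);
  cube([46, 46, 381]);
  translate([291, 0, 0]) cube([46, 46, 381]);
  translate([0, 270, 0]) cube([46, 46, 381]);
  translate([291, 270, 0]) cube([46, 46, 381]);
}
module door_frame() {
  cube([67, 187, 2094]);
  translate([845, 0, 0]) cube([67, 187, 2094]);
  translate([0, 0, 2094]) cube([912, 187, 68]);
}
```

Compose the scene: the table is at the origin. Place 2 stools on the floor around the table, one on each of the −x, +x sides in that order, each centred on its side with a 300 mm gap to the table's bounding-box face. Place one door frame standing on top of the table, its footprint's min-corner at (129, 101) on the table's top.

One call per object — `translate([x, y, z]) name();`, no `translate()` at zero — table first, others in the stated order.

table();
translate([-637, 256, 0]) stool();
translate([1527, 256, 0]) stool();
translate([129, 101, 739]) door_frame();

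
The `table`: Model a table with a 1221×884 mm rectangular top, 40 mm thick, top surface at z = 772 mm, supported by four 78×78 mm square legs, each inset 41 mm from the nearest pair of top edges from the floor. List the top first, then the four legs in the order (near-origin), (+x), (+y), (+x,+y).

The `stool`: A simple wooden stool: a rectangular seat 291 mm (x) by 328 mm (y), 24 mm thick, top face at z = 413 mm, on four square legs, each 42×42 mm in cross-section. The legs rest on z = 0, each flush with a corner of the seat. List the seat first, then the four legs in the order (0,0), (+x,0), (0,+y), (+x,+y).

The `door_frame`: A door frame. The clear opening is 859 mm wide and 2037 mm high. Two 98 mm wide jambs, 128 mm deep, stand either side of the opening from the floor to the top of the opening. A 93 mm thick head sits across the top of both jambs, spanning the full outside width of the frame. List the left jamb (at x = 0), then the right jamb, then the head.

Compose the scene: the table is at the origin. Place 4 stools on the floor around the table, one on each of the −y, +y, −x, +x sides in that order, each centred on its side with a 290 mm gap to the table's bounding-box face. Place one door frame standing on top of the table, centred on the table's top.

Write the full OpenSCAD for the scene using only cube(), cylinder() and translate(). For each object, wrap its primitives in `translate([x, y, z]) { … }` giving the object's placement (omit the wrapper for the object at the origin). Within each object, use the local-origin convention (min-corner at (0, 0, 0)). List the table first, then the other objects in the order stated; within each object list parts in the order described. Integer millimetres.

translate([0, 0, 732]) cube([1221, 884, 40]);
translate([41, 41, 0]) cube([78, 78, 732]);
translate([1102, 41, 0]) cube([78, 78, 732]);
translate([41, 765, 0]) cube([78, 78, 732]);
translate([1102, 765, 0]) cube([78, 78, 732]);
translate([465, -618, 0]) {
  translate([0, 0, 389]) cube([291, 328, 24]);
  cube([42, 42, 389]);
  translate([249, 0, 0]) cube([42, 42, 389]);
  translate([0, 286, 0]) cube([42, 42, 389]);
  translate([249, 286, 0]) cube([42, 42, 389]);
}
translate([465, 1174, 0]) {
  translate([0, 0, 389]) cube([291, 328, 24]);
  cube([42, 42, 389]);
  translate([249, 0, 0]) cube([42, 42, 389]);
  translate([0, 286, 0]) cube([42, 42, 389]);
  translate([249, 286, 0]) cube([42, 42, 389]);
}
translate([-581, 278, 0]) {
  translate([0, 0, 389]) cube([291, 328, 24]);
  cube([42, 42, 389]);
  translate([249, 0, 0]) cube([42, 42, 389]);
  translate([0, 286, 0]) cube([42, 42, 389]);
  translate([249, 286, 0]) cube([42, 42, 389]);
}
translate([1511, 278, 0]) {
  translate([0, 0, 389]) cube([291, 328, 24]);
  cube([42, 42, 389]);
  translate([249, 0, 0]) cube([42, 42, 389]);
  translate([0, 286, 0]) cube([42, 42, 389]);
  translate([249, 286, 0]) cube([42, 42, 389]);
}
translate([83, 378, 772]) {
  cube([98, 128, 2037]);
  translate([957, 0, 0]) cube([98, 128, 2037]);
  translate([0, 0, 2037]) cube([1055, 128, 93]);
}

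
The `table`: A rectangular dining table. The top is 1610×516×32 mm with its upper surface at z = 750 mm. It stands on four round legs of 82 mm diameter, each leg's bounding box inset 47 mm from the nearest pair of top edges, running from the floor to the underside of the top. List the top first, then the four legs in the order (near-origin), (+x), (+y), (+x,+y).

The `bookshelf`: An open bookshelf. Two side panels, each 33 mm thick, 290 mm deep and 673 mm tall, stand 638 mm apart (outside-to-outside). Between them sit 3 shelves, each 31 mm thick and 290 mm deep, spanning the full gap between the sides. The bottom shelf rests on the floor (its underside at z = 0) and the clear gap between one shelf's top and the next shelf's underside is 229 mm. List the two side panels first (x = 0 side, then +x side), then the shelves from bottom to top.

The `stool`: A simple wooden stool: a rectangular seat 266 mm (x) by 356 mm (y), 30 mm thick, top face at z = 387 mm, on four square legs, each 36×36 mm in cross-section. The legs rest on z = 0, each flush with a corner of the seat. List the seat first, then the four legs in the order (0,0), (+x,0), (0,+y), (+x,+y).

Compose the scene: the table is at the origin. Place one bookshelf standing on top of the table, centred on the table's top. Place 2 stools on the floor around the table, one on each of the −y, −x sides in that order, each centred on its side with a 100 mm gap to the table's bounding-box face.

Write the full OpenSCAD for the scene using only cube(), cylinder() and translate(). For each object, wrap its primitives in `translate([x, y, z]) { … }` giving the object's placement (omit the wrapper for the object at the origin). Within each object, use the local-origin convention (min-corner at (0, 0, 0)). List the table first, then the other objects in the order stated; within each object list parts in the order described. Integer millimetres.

translate([0, 0, 718]) cube([1610, 516, 32]);
translate([88, 88, 0]) cylinder(h = 718, r = 41);
translate([1522, 88, 0]) cylinder(h = 718, r = 41);
translate([88, 428, 0]) cylinder(h = 718, r = 41);
translate([1522, 428, 0]) cylinder(h = 718, r = 41);
translate([486, 113, 750]) {
  cube([33, 290, 673]);
  translate([605, 0, 0]) cube([33, 290, 673]);
  translate([33, 0, 0]) cube([572, 290, 31]);
  translate([33, 0, 260]) cube([572, 290, 31]);
  translate([33, 0, 520]) cube([572, 290, 31]);
}
translate([672, -456, 0]) {
  translate([0, 0, 357]) cube([266, 356, 30]);
  cube([36, 36, 357]);
  translate([230, 0, 0]) cube([36, 36, 357]);
  translate([0, 320, 0]) cube([36, 36, 357]);
  translate([230, 320, 0]) cube([36, 36, 357]);
}
translate([-366, 80, 0]) {
  translate([0, 0, 357]) cube([266, 356, 30]);
  cube([36, 36, 357]);
  translate([230, 0, 0]) cube([36, 36, 357]);
  translate([0, 320, 0]) cube([36, 36, 357]);
  translate([230, 320, 0]) cube([36, 36, 357]);
}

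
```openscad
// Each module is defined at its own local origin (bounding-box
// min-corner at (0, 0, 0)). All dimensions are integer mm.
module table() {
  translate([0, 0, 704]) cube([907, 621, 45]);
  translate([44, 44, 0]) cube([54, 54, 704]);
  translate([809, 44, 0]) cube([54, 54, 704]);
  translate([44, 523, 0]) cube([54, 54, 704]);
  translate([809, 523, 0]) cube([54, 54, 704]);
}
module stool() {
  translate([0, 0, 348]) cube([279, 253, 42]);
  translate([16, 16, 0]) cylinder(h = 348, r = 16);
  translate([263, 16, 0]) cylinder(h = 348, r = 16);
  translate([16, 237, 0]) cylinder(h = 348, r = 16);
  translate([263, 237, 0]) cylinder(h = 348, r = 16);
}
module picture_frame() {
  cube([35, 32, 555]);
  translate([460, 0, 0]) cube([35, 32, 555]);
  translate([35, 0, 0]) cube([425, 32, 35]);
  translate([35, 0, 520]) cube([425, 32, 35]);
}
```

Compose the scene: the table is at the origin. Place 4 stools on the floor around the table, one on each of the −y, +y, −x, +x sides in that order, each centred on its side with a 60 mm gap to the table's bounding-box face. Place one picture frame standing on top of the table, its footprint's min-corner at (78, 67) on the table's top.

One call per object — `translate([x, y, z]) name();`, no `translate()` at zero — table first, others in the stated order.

table();
translate([314, -313, 0]) stool();
translate([314, 681, 0]) stool();
translate([-339, 184, 0]) stool();
translate([967, 184, 0]) stool();
translate([78, 67, 749]) picture_frame();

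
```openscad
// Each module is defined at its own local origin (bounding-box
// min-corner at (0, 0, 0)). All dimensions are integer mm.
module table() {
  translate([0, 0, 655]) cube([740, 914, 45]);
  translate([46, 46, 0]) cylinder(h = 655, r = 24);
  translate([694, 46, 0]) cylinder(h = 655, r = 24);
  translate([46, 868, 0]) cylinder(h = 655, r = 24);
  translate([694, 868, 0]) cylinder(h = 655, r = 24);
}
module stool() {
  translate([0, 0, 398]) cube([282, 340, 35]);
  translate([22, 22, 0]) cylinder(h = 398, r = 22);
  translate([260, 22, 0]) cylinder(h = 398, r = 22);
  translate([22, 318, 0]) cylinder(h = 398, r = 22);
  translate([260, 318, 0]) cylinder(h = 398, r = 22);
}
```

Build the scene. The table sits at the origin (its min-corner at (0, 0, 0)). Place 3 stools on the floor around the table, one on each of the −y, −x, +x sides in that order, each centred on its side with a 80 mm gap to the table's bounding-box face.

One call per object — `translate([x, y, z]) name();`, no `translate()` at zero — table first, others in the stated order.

table();
translate([229, -420, 0]) stool();
translate([-362, 287, 0]) stool();
translate([820, 287, 0]) stool();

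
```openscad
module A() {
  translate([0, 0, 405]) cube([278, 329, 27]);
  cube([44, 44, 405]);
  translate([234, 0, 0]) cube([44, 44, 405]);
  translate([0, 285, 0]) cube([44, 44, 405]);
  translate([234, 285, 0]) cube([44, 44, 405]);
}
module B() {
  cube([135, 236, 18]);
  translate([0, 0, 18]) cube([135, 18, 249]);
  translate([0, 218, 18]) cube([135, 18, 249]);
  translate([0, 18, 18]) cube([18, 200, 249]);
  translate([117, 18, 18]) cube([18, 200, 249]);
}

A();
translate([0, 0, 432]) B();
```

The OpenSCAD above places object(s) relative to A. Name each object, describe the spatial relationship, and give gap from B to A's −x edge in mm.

The open box's min-x is at 0; the stool's min-x is 0; gap = 0 mm.

A is a stool. B is an open box. The open box is on top of the stool. The gap from the open box to the stool's −x edge is 0 mm.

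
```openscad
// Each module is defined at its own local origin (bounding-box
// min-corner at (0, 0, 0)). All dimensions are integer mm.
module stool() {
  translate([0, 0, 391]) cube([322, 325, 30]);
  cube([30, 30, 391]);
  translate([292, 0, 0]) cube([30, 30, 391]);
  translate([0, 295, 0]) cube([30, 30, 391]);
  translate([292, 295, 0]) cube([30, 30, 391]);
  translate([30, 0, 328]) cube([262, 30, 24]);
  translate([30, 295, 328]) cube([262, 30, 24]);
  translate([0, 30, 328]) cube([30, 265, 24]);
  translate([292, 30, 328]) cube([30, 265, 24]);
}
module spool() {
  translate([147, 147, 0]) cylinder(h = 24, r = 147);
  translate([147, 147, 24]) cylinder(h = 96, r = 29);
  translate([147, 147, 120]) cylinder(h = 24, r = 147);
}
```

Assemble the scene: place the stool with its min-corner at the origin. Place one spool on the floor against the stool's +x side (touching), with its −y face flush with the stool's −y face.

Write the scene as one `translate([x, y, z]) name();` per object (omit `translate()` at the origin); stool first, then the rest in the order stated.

stool();
translate([322, 0, 0]) spool();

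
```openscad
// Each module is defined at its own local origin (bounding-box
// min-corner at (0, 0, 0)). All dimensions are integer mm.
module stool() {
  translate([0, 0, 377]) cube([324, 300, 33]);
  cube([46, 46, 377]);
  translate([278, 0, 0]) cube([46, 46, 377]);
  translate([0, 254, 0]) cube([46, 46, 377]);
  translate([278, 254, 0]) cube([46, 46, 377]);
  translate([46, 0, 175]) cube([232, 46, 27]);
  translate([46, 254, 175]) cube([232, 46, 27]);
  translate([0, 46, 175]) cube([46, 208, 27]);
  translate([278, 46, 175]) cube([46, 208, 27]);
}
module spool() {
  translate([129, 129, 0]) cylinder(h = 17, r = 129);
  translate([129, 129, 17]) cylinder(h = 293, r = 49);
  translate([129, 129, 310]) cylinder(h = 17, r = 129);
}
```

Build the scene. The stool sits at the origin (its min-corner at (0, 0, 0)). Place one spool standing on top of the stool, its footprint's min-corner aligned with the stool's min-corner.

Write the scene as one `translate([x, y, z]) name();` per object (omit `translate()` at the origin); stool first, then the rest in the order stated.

stool();
translate([0, 0, 410]) spool();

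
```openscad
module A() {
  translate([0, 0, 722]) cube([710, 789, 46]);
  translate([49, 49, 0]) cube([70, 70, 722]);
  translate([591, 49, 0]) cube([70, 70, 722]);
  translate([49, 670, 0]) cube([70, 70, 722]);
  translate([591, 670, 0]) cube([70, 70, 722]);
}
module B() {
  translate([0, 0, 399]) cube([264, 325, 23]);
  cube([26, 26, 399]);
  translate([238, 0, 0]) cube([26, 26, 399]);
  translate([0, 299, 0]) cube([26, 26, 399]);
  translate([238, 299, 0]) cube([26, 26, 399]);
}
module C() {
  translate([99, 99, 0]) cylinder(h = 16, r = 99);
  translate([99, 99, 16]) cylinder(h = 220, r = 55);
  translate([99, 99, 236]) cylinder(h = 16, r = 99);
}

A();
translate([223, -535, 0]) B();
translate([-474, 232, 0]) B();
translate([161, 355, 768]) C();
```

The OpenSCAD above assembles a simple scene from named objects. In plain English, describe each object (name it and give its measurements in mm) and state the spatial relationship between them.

A is a table: top 710 mm (x) × 789 mm (y), 46 mm thick, upper face at z = 768 mm, on four 70×70 mm square legs, each inset 49 mm from the nearest pair of top edges, running from z = 0 to the bottom of the top.

B is a four-legged stool. The seat is 264×325 mm, 23 mm thick, top at z = 422 mm. It stands on four square legs, each 26×26 mm in cross-section, from z = 0 to the seat underside, each flush with a corner of the seat.

C is a spool: two coaxial disc flanges of radius 99 mm and thickness 16 mm, joined by a core cylinder of radius 55 mm and height 220 mm. The lower flange rests on z = 0 and the three cylinders share a vertical axis.

Two stools sit around the table at the −y, −x sides. The spool is on top of the table.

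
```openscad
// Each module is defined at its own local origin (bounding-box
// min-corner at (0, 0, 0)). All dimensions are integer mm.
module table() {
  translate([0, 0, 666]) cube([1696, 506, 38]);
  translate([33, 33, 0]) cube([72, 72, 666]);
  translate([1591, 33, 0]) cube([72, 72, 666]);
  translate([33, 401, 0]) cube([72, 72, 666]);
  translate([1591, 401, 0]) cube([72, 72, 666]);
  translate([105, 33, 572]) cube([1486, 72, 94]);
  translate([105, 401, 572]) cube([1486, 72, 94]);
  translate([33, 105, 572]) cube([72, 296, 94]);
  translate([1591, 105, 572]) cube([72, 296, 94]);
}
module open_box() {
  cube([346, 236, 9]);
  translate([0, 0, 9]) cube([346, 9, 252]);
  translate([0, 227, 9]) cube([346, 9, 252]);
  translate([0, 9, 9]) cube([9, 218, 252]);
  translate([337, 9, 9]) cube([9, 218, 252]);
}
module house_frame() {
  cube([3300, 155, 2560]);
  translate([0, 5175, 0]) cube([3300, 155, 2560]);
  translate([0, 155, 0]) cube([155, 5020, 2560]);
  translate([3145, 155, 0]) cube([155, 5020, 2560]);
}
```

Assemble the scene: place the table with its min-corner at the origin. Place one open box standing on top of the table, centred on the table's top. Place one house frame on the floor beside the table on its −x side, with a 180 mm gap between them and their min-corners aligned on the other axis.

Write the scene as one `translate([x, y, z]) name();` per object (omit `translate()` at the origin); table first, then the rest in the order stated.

table();
translate([675, 135, 704]) open_box();
translate([-3480, 0, 0]) house_frame();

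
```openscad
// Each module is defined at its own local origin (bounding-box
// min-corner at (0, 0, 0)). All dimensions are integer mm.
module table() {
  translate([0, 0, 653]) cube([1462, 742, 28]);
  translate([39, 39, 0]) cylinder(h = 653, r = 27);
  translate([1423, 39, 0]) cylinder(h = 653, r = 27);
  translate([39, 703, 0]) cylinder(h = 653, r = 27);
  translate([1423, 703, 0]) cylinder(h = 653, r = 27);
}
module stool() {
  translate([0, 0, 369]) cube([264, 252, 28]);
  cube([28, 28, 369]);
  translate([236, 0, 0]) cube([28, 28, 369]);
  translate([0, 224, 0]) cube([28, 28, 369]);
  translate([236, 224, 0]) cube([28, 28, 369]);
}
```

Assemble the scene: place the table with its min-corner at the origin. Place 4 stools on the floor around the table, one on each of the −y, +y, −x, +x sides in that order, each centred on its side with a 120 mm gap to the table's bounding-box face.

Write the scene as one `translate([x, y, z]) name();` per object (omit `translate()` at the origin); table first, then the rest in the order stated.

table();
translate([599, -372, 0]) stool();
translate([599, 862, 0]) stool();
translate([-384, 245, 0]) stool();
translate([1582, 245, 0]) stool();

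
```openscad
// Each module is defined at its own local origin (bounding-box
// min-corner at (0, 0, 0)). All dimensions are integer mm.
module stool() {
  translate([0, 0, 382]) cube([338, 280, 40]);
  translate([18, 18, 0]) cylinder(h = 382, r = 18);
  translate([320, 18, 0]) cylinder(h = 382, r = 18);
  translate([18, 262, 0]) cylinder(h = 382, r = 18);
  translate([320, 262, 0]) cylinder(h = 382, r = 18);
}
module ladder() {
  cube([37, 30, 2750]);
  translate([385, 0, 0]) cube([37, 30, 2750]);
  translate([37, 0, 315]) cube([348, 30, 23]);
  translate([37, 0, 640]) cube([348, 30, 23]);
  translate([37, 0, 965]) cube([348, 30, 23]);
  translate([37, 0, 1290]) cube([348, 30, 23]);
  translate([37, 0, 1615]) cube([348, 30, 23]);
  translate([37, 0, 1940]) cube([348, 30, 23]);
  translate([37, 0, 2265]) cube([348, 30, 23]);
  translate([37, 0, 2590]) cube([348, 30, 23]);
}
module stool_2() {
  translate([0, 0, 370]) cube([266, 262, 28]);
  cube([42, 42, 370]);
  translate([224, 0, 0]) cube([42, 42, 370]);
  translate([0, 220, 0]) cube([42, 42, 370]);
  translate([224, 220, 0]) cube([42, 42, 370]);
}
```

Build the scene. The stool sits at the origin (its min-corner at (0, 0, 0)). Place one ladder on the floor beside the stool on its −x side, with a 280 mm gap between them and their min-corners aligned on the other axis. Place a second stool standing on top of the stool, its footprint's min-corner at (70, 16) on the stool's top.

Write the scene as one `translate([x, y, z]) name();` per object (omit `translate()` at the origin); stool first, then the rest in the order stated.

stool();
translate([-702, 0, 0]) ladder();
translate([70, 16, 422]) stool_2();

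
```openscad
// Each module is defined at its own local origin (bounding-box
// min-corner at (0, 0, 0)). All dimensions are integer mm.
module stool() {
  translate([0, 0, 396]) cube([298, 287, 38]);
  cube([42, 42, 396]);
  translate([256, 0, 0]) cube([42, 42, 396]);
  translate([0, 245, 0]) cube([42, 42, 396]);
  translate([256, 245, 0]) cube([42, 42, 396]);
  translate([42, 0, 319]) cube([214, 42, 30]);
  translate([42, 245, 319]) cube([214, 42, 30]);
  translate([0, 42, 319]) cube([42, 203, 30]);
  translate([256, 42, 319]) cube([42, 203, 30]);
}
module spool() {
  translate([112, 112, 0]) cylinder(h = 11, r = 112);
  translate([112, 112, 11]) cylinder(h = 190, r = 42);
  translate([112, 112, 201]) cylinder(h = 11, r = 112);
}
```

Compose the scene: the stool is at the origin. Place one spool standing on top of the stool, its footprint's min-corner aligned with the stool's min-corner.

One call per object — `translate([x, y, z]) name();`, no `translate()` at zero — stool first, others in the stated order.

stool();
translate([0, 0, 434]) spool();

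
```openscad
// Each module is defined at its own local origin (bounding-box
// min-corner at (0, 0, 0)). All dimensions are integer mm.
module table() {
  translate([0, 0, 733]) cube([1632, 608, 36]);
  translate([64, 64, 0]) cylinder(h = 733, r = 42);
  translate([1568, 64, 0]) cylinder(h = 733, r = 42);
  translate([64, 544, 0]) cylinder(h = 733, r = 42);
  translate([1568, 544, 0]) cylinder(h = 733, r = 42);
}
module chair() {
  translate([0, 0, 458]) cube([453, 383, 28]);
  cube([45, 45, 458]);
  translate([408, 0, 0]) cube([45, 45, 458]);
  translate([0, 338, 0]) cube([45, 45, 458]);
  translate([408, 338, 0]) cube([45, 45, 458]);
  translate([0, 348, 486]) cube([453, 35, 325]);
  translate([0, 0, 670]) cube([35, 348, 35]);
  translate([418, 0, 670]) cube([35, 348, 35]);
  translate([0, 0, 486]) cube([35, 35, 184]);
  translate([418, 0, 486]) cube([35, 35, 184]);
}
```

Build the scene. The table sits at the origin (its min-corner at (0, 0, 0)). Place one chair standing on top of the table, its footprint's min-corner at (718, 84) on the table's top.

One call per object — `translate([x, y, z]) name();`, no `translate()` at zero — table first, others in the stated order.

table();
translate([718, 84, 769]) chair();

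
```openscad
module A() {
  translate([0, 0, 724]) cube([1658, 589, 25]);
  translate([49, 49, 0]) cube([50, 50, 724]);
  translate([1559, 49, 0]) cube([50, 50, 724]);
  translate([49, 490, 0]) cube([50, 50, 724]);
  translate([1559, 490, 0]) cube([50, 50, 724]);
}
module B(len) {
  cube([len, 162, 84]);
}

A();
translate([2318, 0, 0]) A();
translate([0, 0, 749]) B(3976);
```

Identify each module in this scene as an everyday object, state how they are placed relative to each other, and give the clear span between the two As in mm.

Second table starts at x = 2318; first ends at x = 1658; clear span = 2318 − 1658 = 660 mm.

A is a table. B is a beam. A beam spans the tops of two tables. The clear span between the two tables is 660 mm.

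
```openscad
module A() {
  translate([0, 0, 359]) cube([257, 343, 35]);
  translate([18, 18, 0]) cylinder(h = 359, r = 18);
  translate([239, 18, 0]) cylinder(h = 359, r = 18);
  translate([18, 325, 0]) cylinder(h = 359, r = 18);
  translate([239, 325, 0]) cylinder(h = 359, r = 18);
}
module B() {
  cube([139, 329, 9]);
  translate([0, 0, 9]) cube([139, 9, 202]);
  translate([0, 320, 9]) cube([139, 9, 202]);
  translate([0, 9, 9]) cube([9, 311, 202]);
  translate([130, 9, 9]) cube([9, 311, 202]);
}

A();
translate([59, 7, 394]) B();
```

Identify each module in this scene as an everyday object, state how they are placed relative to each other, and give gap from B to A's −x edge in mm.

A is a stool. B is an open box. The open box is on top of the stool, centred. The gap from the open box to the stool's −x edge is 59 mm.

The open box's min-x is at 59; the stool's min-x is 0; gap = 59 mm.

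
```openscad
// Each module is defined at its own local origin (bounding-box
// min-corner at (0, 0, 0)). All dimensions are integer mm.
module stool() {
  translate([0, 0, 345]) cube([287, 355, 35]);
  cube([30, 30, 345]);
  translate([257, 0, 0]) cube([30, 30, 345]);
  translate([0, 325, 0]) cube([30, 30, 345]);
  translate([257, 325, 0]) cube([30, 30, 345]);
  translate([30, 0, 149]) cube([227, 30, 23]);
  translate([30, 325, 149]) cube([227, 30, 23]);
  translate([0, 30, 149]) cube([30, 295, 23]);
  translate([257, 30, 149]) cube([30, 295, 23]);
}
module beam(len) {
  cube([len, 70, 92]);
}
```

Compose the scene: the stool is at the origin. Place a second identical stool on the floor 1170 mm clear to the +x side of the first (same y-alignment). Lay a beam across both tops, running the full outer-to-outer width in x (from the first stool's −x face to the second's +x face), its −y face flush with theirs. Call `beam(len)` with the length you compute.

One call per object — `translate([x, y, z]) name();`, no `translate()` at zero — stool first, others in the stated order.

stool();
translate([1457, 0, 0]) stool();
translate([0, 0, 380]) beam(1744);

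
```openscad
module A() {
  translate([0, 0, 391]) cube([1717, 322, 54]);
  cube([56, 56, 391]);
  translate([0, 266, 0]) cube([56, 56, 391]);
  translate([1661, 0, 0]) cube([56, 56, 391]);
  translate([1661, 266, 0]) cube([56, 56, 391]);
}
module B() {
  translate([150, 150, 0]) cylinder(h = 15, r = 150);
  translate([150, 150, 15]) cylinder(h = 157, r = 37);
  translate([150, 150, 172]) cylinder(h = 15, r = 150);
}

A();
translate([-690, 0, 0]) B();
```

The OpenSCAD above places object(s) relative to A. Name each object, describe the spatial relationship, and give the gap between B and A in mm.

A is a bench. B is a spool. The spool is on the floor beside the bench on its −x side. The gap between the spool and the bench is 390 mm.

The spool's nearest face is 390 mm from the bench's −x face.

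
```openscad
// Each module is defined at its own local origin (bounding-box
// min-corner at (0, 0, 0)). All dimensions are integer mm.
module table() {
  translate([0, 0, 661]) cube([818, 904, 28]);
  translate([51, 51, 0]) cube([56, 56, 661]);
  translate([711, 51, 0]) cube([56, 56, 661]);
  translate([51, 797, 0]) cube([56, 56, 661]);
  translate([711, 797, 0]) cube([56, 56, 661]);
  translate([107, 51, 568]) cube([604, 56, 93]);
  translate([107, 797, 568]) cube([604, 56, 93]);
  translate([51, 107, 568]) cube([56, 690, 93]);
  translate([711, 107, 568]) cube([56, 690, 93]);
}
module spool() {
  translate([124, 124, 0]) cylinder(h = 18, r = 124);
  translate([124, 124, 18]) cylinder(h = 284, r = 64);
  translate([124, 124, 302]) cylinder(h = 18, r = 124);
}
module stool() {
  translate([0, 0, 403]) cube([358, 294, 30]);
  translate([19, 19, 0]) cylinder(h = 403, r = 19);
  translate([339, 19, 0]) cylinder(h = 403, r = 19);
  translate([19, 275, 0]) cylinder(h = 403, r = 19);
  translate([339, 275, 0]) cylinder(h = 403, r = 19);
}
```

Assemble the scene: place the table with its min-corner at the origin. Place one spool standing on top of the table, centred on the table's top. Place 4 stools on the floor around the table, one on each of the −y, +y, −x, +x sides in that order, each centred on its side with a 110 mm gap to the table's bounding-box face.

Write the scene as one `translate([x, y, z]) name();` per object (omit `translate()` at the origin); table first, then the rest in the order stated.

table();
translate([285, 328, 689]) spool();
translate([230, -404, 0]) stool();
translate([230, 1014, 0]) stool();
translate([-468, 305, 0]) stool();
translate([928, 305, 0]) stool();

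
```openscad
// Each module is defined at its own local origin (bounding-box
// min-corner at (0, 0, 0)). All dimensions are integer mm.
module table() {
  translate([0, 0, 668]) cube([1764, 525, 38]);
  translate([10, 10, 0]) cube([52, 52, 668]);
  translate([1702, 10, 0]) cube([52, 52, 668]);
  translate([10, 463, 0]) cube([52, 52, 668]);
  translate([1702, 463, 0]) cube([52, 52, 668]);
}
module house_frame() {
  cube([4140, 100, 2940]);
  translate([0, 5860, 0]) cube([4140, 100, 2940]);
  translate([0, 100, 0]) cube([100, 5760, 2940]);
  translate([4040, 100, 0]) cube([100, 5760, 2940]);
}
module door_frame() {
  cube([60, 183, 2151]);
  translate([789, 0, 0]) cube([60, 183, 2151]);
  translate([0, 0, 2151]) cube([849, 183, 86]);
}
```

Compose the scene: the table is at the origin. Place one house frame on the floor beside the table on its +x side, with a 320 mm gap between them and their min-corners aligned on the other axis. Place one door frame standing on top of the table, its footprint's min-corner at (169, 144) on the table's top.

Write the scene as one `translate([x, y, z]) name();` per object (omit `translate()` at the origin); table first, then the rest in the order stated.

table();
translate([2084, 0, 0]) house_frame();
translate([169, 144, 706]) door_frame();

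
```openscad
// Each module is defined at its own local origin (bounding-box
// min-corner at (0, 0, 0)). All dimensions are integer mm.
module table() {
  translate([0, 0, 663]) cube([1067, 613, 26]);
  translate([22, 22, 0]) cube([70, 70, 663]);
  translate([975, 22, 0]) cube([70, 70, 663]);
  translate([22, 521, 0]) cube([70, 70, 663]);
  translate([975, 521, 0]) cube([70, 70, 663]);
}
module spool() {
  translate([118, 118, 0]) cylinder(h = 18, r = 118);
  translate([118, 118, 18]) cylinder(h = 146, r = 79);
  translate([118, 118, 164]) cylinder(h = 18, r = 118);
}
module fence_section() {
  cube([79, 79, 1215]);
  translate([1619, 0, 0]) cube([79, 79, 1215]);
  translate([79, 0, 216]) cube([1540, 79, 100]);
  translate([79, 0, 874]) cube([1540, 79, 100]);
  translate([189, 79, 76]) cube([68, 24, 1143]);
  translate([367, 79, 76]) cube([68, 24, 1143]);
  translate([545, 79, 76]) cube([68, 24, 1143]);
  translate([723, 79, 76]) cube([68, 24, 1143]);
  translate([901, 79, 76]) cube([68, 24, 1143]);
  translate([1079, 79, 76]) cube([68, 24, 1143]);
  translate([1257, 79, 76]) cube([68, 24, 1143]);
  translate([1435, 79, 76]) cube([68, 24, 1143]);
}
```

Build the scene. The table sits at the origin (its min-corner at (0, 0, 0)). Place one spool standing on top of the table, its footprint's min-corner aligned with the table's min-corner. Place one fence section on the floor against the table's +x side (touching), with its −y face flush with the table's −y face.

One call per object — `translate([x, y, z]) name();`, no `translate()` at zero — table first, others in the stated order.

table();
translate([0, 0, 689]) spool();
translate([1067, 0, 0]) fence_section();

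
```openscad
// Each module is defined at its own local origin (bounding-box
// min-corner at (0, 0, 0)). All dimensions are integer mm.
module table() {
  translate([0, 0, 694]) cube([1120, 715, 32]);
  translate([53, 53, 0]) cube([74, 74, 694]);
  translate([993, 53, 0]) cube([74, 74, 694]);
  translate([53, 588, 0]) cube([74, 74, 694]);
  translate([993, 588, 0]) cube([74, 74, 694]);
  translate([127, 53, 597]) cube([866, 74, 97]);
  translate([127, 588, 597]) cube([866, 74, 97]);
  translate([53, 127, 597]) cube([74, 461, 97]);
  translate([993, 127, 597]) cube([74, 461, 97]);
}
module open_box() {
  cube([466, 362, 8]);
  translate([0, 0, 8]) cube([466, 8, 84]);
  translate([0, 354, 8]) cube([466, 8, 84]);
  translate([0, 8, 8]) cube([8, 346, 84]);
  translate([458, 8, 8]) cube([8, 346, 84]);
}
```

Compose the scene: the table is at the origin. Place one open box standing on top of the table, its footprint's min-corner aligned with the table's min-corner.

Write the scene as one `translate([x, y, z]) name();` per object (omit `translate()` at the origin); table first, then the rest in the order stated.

table();
translate([0, 0, 726]) open_box();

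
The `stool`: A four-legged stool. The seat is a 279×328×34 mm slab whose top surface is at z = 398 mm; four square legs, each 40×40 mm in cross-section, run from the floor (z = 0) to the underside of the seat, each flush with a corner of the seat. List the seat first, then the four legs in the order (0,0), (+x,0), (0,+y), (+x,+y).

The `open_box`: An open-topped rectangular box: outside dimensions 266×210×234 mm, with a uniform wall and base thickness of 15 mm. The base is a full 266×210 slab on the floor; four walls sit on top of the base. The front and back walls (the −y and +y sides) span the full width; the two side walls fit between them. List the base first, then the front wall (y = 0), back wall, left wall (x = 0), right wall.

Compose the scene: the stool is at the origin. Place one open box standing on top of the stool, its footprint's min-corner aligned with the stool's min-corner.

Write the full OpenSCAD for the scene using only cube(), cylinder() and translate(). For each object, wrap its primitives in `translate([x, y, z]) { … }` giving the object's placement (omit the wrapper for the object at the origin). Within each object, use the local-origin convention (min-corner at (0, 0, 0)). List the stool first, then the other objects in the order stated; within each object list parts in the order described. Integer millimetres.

translate([0, 0, 364]) cube([279, 328, 34]);
cube([40, 40, 364]);
translate([239, 0, 0]) cube([40, 40, 364]);
translate([0, 288, 0]) cube([40, 40, 364]);
translate([239, 288, 0]) cube([40, 40, 364]);
translate([0, 0, 398]) {
  cube([266, 210, 15]);
  translate([0, 0, 15]) cube([266, 15, 219]);
  translate([0, 195, 15]) cube([266, 15, 219]);
  translate([0, 15, 15]) cube([15, 180, 219]);
  translate([251, 15, 15]) cube([15, 180, 219]);
}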